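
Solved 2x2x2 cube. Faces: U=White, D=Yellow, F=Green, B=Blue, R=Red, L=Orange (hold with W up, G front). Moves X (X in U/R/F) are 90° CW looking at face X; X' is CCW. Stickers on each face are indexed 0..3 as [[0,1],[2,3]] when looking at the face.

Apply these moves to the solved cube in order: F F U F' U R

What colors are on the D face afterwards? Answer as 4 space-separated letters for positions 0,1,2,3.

After move 1 (F): F=GGGG U=WWOO R=WRWR D=RRYY L=OYOY
After move 2 (F): F=GGGG U=WWYY R=OROR D=WWYY L=OROR
After move 3 (U): U=YWYW F=ORGG R=BBOR B=ORBB L=GGOR
After move 4 (F'): F=RGOG U=YWBO R=WBWR D=GRYY L=GWOY
After move 5 (U): U=BYOW F=WBOG R=ORWR B=GWBB L=RGOY
After move 6 (R): R=WORR U=BBOG F=WROY D=GBYG B=WWYB
Query: D face = GBYG

Answer: G B Y G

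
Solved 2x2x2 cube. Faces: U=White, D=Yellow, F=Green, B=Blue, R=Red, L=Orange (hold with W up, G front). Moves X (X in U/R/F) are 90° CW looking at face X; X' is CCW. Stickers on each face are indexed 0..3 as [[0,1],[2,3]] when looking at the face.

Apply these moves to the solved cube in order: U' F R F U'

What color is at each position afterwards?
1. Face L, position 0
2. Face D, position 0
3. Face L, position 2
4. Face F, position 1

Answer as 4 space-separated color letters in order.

After move 1 (U'): U=WWWW F=OOGG R=GGRR B=RRBB L=BBOO
After move 2 (F): F=GOGO U=WWOB R=WGWR D=RGYY L=BYOY
After move 3 (R): R=WWRG U=WOOO F=GGGY D=RBYR B=BRWB
After move 4 (F): F=GGYG U=WOYY R=OWOG D=RWYR L=BROB
After move 5 (U'): U=OYWY F=BRYG R=GGOG B=OWWB L=BROB
Query 1: L[0] = B
Query 2: D[0] = R
Query 3: L[2] = O
Query 4: F[1] = R

Answer: B R O R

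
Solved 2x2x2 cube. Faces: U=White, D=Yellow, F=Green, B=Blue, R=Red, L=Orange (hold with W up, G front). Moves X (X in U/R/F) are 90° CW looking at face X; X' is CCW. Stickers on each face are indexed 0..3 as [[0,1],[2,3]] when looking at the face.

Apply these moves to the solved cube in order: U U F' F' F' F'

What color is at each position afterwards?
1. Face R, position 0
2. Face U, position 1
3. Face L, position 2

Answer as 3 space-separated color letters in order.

After move 1 (U): U=WWWW F=RRGG R=BBRR B=OOBB L=GGOO
After move 2 (U): U=WWWW F=BBGG R=OORR B=GGBB L=RROO
After move 3 (F'): F=BGBG U=WWOR R=YOYR D=ROYY L=RWOW
After move 4 (F'): F=GGBB U=WWYY R=OORR D=WWYY L=RROO
After move 5 (F'): F=GBGB U=WWOR R=WOWR D=ROYY L=RYOY
After move 6 (F'): F=BBGG U=WWWW R=OORR D=YYYY L=RROO
Query 1: R[0] = O
Query 2: U[1] = W
Query 3: L[2] = O

Answer: O W O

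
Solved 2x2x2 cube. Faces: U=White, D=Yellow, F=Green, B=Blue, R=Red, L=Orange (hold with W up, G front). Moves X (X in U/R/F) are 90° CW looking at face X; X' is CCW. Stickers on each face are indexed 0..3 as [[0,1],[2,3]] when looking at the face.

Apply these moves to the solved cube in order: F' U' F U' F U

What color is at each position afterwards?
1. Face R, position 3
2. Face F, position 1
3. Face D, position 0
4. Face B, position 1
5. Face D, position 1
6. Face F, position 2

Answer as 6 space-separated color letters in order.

After move 1 (F'): F=GGGG U=WWRR R=YRYR D=OOYY L=OWOW
After move 2 (U'): U=WRWR F=OWGG R=GGYR B=YRBB L=BBOW
After move 3 (F): F=GOGW U=WRWB R=WGRR D=YGYY L=BOOO
After move 4 (U'): U=RBWW F=BOGW R=GORR B=WGBB L=YROO
After move 5 (F): F=GBWO U=RBOR R=WOWR D=RGYY L=YYOG
After move 6 (U): U=ORRB F=WOWO R=WGWR B=YYBB L=GBOG
Query 1: R[3] = R
Query 2: F[1] = O
Query 3: D[0] = R
Query 4: B[1] = Y
Query 5: D[1] = G
Query 6: F[2] = W

Answer: R O R Y G W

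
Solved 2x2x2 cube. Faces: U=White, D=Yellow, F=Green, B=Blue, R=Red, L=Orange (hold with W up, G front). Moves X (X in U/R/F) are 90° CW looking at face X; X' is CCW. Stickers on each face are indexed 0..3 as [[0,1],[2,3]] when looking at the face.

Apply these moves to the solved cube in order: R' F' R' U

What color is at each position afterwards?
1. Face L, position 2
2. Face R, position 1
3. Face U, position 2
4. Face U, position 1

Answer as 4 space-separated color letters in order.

Answer: O B Y W

Derivation:
After move 1 (R'): R=RRRR U=WBWB F=GWGW D=YGYG B=YBYB
After move 2 (F'): F=WWGG U=WBRR R=GRYR D=OOYG L=OBOW
After move 3 (R'): R=RRGY U=WYRY F=WBGR D=OWYG B=GBOB
After move 4 (U): U=RWYY F=RRGR R=GBGY B=OBOB L=WBOW
Query 1: L[2] = O
Query 2: R[1] = B
Query 3: U[2] = Y
Query 4: U[1] = W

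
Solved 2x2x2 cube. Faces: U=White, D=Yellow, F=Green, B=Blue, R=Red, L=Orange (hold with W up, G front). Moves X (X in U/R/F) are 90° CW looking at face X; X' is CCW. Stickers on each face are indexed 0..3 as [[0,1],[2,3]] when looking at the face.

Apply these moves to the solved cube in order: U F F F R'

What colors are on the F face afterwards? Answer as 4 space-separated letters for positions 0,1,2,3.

Answer: R W R R

Derivation:
After move 1 (U): U=WWWW F=RRGG R=BBRR B=OOBB L=GGOO
After move 2 (F): F=GRGR U=WWOG R=WBWR D=RBYY L=GYOY
After move 3 (F): F=GGRR U=WWYY R=OBGR D=WWYY L=GROB
After move 4 (F): F=RGRG U=WWBR R=YBYR D=GOYY L=GWOW
After move 5 (R'): R=BRYY U=WBBO F=RWRR D=GGYG B=YOOB
Query: F face = RWRR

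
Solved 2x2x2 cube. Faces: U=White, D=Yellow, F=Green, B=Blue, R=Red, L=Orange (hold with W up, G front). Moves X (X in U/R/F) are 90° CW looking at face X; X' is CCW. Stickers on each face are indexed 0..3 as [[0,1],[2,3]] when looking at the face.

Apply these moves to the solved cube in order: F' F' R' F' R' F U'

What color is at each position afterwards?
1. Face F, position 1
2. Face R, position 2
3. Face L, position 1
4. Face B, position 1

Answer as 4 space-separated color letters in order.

Answer: R Y B O

Derivation:
After move 1 (F'): F=GGGG U=WWRR R=YRYR D=OOYY L=OWOW
After move 2 (F'): F=GGGG U=WWYY R=OROR D=WWYY L=OROR
After move 3 (R'): R=RROO U=WBYB F=GWGY D=WGYG B=YBWB
After move 4 (F'): F=WYGG U=WBRO R=GRWO D=RRYG L=OBOY
After move 5 (R'): R=ROGW U=WWRY F=WBGO D=RYYG B=GBRB
After move 6 (F): F=GWOB U=WWYB R=ROYW D=GRYG L=OROY
After move 7 (U'): U=WBWY F=OROB R=GWYW B=RORB L=GBOY
Query 1: F[1] = R
Query 2: R[2] = Y
Query 3: L[1] = B
Query 4: B[1] = O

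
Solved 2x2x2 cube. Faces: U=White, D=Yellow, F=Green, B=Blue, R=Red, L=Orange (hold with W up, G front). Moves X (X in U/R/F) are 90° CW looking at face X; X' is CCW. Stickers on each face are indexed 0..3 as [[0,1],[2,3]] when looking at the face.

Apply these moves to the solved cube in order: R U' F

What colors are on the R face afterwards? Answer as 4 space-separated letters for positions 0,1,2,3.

Answer: W Y W R

Derivation:
After move 1 (R): R=RRRR U=WGWG F=GYGY D=YBYB B=WBWB
After move 2 (U'): U=GGWW F=OOGY R=GYRR B=RRWB L=WBOO
After move 3 (F): F=GOYO U=GGOB R=WYWR D=RGYB L=WYOB
Query: R face = WYWR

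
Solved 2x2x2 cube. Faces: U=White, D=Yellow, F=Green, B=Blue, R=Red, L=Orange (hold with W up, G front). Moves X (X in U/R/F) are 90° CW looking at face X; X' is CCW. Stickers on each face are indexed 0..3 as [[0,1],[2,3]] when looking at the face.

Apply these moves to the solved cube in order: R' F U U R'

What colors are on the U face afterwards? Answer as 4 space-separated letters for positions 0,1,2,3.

Answer: O Y B G

Derivation:
After move 1 (R'): R=RRRR U=WBWB F=GWGW D=YGYG B=YBYB
After move 2 (F): F=GGWW U=WBOO R=WRBR D=RRYG L=OYOG
After move 3 (U): U=OWOB F=WRWW R=YBBR B=OYYB L=GGOG
After move 4 (U): U=OOBW F=YBWW R=OYBR B=GGYB L=WROG
After move 5 (R'): R=YROB U=OYBG F=YOWW D=RBYW B=GGRB
Query: U face = OYBG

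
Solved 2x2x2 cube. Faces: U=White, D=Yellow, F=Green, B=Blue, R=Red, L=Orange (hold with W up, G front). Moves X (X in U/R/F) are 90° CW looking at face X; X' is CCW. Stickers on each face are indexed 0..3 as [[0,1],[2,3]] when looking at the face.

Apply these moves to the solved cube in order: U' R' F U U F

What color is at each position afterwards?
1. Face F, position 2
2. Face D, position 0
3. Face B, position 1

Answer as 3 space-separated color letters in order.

Answer: W R O

Derivation:
After move 1 (U'): U=WWWW F=OOGG R=GGRR B=RRBB L=BBOO
After move 2 (R'): R=GRGR U=WBWR F=OWGW D=YOYG B=YRYB
After move 3 (F): F=GOWW U=WBOB R=WRRR D=GGYG L=BYOO
After move 4 (U): U=OWBB F=WRWW R=YRRR B=BYYB L=GOOO
After move 5 (U): U=BOBW F=YRWW R=BYRR B=GOYB L=WROO
After move 6 (F): F=WYWR U=BOOR R=BYWR D=RBYG L=WGOG
Query 1: F[2] = W
Query 2: D[0] = R
Query 3: B[1] = O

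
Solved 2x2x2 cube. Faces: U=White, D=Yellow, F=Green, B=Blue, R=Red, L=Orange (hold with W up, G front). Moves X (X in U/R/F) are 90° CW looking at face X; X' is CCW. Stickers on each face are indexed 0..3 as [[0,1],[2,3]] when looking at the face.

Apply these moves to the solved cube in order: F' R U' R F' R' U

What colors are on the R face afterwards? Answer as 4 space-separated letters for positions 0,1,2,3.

Answer: Y Y W O

Derivation:
After move 1 (F'): F=GGGG U=WWRR R=YRYR D=OOYY L=OWOW
After move 2 (R): R=YYRR U=WGRG F=GOGY D=OBYB B=RBWB
After move 3 (U'): U=GGWR F=OWGY R=GORR B=YYWB L=RBOW
After move 4 (R): R=RGRO U=GWWY F=OBGB D=OWYY B=RYGB
After move 5 (F'): F=BBOG U=GWRR R=WGOO D=BWYY L=RYOW
After move 6 (R'): R=GOWO U=GGRR F=BWOR D=BBYG B=YYWB
After move 7 (U): U=RGRG F=GOOR R=YYWO B=RYWB L=BWOW
Query: R face = YYWO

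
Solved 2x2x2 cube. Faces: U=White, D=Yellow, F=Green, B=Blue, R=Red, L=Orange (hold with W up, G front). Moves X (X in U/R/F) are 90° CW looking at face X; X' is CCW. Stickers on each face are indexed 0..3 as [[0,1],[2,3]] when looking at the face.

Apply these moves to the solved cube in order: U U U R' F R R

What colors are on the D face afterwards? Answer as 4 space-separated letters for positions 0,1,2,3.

Answer: G B Y B

Derivation:
After move 1 (U): U=WWWW F=RRGG R=BBRR B=OOBB L=GGOO
After move 2 (U): U=WWWW F=BBGG R=OORR B=GGBB L=RROO
After move 3 (U): U=WWWW F=OOGG R=GGRR B=RRBB L=BBOO
After move 4 (R'): R=GRGR U=WBWR F=OWGW D=YOYG B=YRYB
After move 5 (F): F=GOWW U=WBOB R=WRRR D=GGYG L=BYOO
After move 6 (R): R=RWRR U=WOOW F=GGWG D=GYYY B=BRBB
After move 7 (R): R=RRRW U=WGOG F=GYWY D=GBYB B=WROB
Query: D face = GBYB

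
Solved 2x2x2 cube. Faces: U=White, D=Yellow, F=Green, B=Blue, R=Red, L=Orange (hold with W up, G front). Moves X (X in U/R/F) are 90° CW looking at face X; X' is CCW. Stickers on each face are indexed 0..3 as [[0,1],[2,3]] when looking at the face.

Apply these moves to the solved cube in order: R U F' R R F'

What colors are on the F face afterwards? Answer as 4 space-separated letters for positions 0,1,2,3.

After move 1 (R): R=RRRR U=WGWG F=GYGY D=YBYB B=WBWB
After move 2 (U): U=WWGG F=RRGY R=WBRR B=OOWB L=GYOO
After move 3 (F'): F=RYRG U=WWWR R=BBYR D=YOYB L=GGOG
After move 4 (R): R=YBRB U=WYWG F=RORB D=YWYO B=ROWB
After move 5 (R): R=RYBB U=WOWB F=RWRO D=YWYR B=GOYB
After move 6 (F'): F=WORR U=WORB R=WYYB D=GGYR L=GBOW
Query: F face = WORR

Answer: W O R R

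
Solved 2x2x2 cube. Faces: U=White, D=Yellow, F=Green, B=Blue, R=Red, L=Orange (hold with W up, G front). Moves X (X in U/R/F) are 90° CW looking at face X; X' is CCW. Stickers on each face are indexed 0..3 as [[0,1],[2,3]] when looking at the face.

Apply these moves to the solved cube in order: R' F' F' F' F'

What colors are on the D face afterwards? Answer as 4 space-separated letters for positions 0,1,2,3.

After move 1 (R'): R=RRRR U=WBWB F=GWGW D=YGYG B=YBYB
After move 2 (F'): F=WWGG U=WBRR R=GRYR D=OOYG L=OBOW
After move 3 (F'): F=WGWG U=WBGY R=OROR D=BWYG L=OROR
After move 4 (F'): F=GGWW U=WBOO R=WRBR D=RRYG L=OYOG
After move 5 (F'): F=GWGW U=WBWB R=RRRR D=YGYG L=OOOO
Query: D face = YGYG

Answer: Y G Y G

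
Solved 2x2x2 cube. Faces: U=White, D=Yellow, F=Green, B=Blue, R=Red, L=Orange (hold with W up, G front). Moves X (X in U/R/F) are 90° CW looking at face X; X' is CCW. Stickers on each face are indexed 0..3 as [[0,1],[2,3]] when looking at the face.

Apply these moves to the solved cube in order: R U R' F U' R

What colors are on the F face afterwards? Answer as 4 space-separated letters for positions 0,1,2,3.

After move 1 (R): R=RRRR U=WGWG F=GYGY D=YBYB B=WBWB
After move 2 (U): U=WWGG F=RRGY R=WBRR B=OOWB L=GYOO
After move 3 (R'): R=BRWR U=WWGO F=RWGG D=YRYY B=BOBB
After move 4 (F): F=GRGW U=WWOY R=GROR D=WBYY L=GYOR
After move 5 (U'): U=WYWO F=GYGW R=GROR B=GRBB L=BOOR
After move 6 (R): R=OGRR U=WYWW F=GBGY D=WBYG B=ORYB
Query: F face = GBGY

Answer: G B G Y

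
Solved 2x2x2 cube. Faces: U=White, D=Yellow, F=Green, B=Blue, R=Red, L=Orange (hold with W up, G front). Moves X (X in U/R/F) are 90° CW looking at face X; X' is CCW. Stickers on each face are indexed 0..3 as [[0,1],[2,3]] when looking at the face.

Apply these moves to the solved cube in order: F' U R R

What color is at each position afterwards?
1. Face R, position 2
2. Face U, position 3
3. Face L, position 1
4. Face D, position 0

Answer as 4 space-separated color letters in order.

Answer: B Y G O

Derivation:
After move 1 (F'): F=GGGG U=WWRR R=YRYR D=OOYY L=OWOW
After move 2 (U): U=RWRW F=YRGG R=BBYR B=OWBB L=GGOW
After move 3 (R): R=YBRB U=RRRG F=YOGY D=OBYO B=WWWB
After move 4 (R): R=RYBB U=RORY F=YBGO D=OWYW B=GWRB
Query 1: R[2] = B
Query 2: U[3] = Y
Query 3: L[1] = G
Query 4: D[0] = O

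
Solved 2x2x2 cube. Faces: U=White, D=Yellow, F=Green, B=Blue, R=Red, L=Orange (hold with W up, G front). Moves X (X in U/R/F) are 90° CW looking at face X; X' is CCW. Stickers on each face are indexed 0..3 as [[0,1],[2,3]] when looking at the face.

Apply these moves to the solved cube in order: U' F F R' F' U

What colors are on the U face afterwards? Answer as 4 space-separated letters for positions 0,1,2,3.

After move 1 (U'): U=WWWW F=OOGG R=GGRR B=RRBB L=BBOO
After move 2 (F): F=GOGO U=WWOB R=WGWR D=RGYY L=BYOY
After move 3 (F): F=GGOO U=WWYY R=OGBR D=WWYY L=BROG
After move 4 (R'): R=GROB U=WBYR F=GWOY D=WGYO B=YRWB
After move 5 (F'): F=WYGO U=WBGO R=GRWB D=RGYO L=BROY
After move 6 (U): U=GWOB F=GRGO R=YRWB B=BRWB L=WYOY
Query: U face = GWOB

Answer: G W O B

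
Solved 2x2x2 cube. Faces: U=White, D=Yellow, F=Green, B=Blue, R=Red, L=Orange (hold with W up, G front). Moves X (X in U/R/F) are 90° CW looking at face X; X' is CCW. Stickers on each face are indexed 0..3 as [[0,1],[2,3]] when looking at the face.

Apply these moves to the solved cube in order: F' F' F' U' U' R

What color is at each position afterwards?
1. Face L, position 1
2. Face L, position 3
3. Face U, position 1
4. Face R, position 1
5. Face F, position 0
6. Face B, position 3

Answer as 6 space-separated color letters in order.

Answer: R Y B O B B

Derivation:
After move 1 (F'): F=GGGG U=WWRR R=YRYR D=OOYY L=OWOW
After move 2 (F'): F=GGGG U=WWYY R=OROR D=WWYY L=OROR
After move 3 (F'): F=GGGG U=WWOO R=WRWR D=RRYY L=OYOY
After move 4 (U'): U=WOWO F=OYGG R=GGWR B=WRBB L=BBOY
After move 5 (U'): U=OOWW F=BBGG R=OYWR B=GGBB L=WROY
After move 6 (R): R=WORY U=OBWG F=BRGY D=RBYG B=WGOB
Query 1: L[1] = R
Query 2: L[3] = Y
Query 3: U[1] = B
Query 4: R[1] = O
Query 5: F[0] = B
Query 6: B[3] = B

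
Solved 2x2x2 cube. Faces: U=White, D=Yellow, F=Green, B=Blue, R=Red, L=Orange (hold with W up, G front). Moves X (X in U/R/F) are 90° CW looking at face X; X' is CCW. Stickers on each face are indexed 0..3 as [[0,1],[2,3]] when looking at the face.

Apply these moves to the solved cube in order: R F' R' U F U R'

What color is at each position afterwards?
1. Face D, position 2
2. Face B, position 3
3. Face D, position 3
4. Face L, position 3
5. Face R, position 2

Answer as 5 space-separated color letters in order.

Answer: Y B R Y O

Derivation:
After move 1 (R): R=RRRR U=WGWG F=GYGY D=YBYB B=WBWB
After move 2 (F'): F=YYGG U=WGRR R=BRYR D=OOYB L=OGOW
After move 3 (R'): R=RRBY U=WWRW F=YGGR D=OYYG B=BBOB
After move 4 (U): U=RWWW F=RRGR R=BBBY B=OGOB L=YGOW
After move 5 (F): F=GRRR U=RWWG R=WBWY D=BBYG L=YOOY
After move 6 (U): U=WRGW F=WBRR R=OGWY B=YOOB L=GROY
After move 7 (R'): R=GYOW U=WOGY F=WRRW D=BBYR B=GOBB
Query 1: D[2] = Y
Query 2: B[3] = B
Query 3: D[3] = R
Query 4: L[3] = Y
Query 5: R[2] = O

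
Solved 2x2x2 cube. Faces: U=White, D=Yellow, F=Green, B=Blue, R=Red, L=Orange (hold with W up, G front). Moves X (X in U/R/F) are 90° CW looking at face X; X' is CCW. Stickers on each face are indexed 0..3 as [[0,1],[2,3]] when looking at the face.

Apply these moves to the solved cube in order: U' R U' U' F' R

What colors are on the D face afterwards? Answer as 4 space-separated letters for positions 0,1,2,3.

After move 1 (U'): U=WWWW F=OOGG R=GGRR B=RRBB L=BBOO
After move 2 (R): R=RGRG U=WOWG F=OYGY D=YBYR B=WRWB
After move 3 (U'): U=OGWW F=BBGY R=OYRG B=RGWB L=WROO
After move 4 (U'): U=GWOW F=WRGY R=BBRG B=OYWB L=RGOO
After move 5 (F'): F=RYWG U=GWBR R=BBYG D=GOYR L=RWOO
After move 6 (R): R=YBGB U=GYBG F=ROWR D=GWYO B=RYWB
Query: D face = GWYO

Answer: G W Y O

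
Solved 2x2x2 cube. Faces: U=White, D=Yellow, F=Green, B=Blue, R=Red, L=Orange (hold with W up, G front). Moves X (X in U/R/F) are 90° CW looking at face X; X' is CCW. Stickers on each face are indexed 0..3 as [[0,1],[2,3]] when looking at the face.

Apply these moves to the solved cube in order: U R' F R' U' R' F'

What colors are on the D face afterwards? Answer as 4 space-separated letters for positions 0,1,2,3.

Answer: O R Y G

Derivation:
After move 1 (U): U=WWWW F=RRGG R=BBRR B=OOBB L=GGOO
After move 2 (R'): R=BRBR U=WBWO F=RWGW D=YRYG B=YOYB
After move 3 (F): F=GRWW U=WBOG R=WROR D=BBYG L=GYOR
After move 4 (R'): R=RRWO U=WYOY F=GBWG D=BRYW B=GOBB
After move 5 (U'): U=YYWO F=GYWG R=GBWO B=RRBB L=GOOR
After move 6 (R'): R=BOGW U=YBWR F=GYWO D=BYYG B=WRRB
After move 7 (F'): F=YOGW U=YBBG R=YOBW D=ORYG L=GROW
Query: D face = ORYG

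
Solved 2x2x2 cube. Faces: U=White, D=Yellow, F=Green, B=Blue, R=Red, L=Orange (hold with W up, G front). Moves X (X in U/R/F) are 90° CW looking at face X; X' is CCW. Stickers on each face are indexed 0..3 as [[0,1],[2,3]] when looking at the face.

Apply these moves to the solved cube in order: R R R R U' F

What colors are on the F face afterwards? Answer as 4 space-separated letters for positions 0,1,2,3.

Answer: G O G O

Derivation:
After move 1 (R): R=RRRR U=WGWG F=GYGY D=YBYB B=WBWB
After move 2 (R): R=RRRR U=WYWY F=GBGB D=YWYW B=GBGB
After move 3 (R): R=RRRR U=WBWB F=GWGW D=YGYG B=YBYB
After move 4 (R): R=RRRR U=WWWW F=GGGG D=YYYY B=BBBB
After move 5 (U'): U=WWWW F=OOGG R=GGRR B=RRBB L=BBOO
After move 6 (F): F=GOGO U=WWOB R=WGWR D=RGYY L=BYOY
Query: F face = GOGO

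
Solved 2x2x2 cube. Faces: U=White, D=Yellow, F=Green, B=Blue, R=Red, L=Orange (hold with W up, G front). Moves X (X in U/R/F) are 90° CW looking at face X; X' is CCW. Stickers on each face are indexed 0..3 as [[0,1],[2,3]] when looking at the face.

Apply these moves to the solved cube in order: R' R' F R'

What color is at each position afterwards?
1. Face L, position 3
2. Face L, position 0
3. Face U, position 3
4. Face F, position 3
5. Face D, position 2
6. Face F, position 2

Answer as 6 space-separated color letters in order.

After move 1 (R'): R=RRRR U=WBWB F=GWGW D=YGYG B=YBYB
After move 2 (R'): R=RRRR U=WYWY F=GBGB D=YWYW B=GBGB
After move 3 (F): F=GGBB U=WYOO R=WRYR D=RRYW L=OYOW
After move 4 (R'): R=RRWY U=WGOG F=GYBO D=RGYB B=WBRB
Query 1: L[3] = W
Query 2: L[0] = O
Query 3: U[3] = G
Query 4: F[3] = O
Query 5: D[2] = Y
Query 6: F[2] = B

Answer: W O G O Y B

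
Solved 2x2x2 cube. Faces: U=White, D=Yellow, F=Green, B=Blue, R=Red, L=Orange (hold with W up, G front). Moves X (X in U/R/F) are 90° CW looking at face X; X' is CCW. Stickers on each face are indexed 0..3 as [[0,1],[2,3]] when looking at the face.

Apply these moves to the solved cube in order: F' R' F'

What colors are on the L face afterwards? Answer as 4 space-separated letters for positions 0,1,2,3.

After move 1 (F'): F=GGGG U=WWRR R=YRYR D=OOYY L=OWOW
After move 2 (R'): R=RRYY U=WBRB F=GWGR D=OGYG B=YBOB
After move 3 (F'): F=WRGG U=WBRY R=GROY D=WWYG L=OBOR
Query: L face = OBOR

Answer: O B O R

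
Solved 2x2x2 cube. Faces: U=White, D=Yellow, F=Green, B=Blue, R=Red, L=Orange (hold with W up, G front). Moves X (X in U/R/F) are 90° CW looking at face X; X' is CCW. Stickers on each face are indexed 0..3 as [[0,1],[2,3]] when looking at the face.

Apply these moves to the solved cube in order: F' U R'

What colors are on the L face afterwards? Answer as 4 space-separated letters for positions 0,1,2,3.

After move 1 (F'): F=GGGG U=WWRR R=YRYR D=OOYY L=OWOW
After move 2 (U): U=RWRW F=YRGG R=BBYR B=OWBB L=GGOW
After move 3 (R'): R=BRBY U=RBRO F=YWGW D=ORYG B=YWOB
Query: L face = GGOW

Answer: G G O W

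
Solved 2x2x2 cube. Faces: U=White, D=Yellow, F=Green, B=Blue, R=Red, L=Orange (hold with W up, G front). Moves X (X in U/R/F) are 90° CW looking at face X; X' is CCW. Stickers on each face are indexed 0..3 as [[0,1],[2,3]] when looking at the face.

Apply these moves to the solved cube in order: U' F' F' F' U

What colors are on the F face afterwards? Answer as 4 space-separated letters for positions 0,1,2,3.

Answer: W G G O

Derivation:
After move 1 (U'): U=WWWW F=OOGG R=GGRR B=RRBB L=BBOO
After move 2 (F'): F=OGOG U=WWGR R=YGYR D=BOYY L=BWOW
After move 3 (F'): F=GGOO U=WWYY R=OGBR D=WWYY L=BROG
After move 4 (F'): F=GOGO U=WWOB R=WGWR D=RGYY L=BYOY
After move 5 (U): U=OWBW F=WGGO R=RRWR B=BYBB L=GOOY
Query: F face = WGGO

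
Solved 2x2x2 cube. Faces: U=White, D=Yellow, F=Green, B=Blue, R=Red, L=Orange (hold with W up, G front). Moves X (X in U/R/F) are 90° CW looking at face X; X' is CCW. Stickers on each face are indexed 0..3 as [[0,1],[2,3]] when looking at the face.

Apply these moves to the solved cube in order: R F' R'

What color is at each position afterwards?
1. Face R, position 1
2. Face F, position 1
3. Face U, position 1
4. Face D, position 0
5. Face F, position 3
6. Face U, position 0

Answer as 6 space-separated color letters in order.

After move 1 (R): R=RRRR U=WGWG F=GYGY D=YBYB B=WBWB
After move 2 (F'): F=YYGG U=WGRR R=BRYR D=OOYB L=OGOW
After move 3 (R'): R=RRBY U=WWRW F=YGGR D=OYYG B=BBOB
Query 1: R[1] = R
Query 2: F[1] = G
Query 3: U[1] = W
Query 4: D[0] = O
Query 5: F[3] = R
Query 6: U[0] = W

Answer: R G W O R W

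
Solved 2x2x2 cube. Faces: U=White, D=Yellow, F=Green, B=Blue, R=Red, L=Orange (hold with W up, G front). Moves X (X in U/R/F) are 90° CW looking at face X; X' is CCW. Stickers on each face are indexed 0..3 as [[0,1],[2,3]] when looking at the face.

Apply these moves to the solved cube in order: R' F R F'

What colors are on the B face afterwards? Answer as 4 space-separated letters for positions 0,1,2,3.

Answer: O B B B

Derivation:
After move 1 (R'): R=RRRR U=WBWB F=GWGW D=YGYG B=YBYB
After move 2 (F): F=GGWW U=WBOO R=WRBR D=RRYG L=OYOG
After move 3 (R): R=BWRR U=WGOW F=GRWG D=RYYY B=OBBB
After move 4 (F'): F=RGGW U=WGBR R=YWRR D=YGYY L=OWOO
Query: B face = OBBB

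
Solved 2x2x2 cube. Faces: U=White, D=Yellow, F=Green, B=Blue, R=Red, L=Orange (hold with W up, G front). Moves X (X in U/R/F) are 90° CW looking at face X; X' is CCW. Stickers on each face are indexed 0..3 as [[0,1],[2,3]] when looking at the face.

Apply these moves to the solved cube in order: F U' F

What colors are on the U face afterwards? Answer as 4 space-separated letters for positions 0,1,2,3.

Answer: W O Y B

Derivation:
After move 1 (F): F=GGGG U=WWOO R=WRWR D=RRYY L=OYOY
After move 2 (U'): U=WOWO F=OYGG R=GGWR B=WRBB L=BBOY
After move 3 (F): F=GOGY U=WOYB R=WGOR D=WGYY L=BROR
Query: U face = WOYB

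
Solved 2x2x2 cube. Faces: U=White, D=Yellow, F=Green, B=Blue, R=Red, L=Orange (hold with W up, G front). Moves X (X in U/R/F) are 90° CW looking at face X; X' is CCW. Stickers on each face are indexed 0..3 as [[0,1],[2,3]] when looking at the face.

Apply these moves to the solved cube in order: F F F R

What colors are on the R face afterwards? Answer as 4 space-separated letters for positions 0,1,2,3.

Answer: Y Y R R

Derivation:
After move 1 (F): F=GGGG U=WWOO R=WRWR D=RRYY L=OYOY
After move 2 (F): F=GGGG U=WWYY R=OROR D=WWYY L=OROR
After move 3 (F): F=GGGG U=WWRR R=YRYR D=OOYY L=OWOW
After move 4 (R): R=YYRR U=WGRG F=GOGY D=OBYB B=RBWB
Query: R face = YYRR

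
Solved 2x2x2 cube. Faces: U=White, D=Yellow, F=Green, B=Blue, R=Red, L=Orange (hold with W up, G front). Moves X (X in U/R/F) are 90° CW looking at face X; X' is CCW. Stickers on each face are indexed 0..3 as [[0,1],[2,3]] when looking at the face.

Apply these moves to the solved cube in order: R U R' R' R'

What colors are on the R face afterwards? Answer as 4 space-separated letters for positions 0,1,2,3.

After move 1 (R): R=RRRR U=WGWG F=GYGY D=YBYB B=WBWB
After move 2 (U): U=WWGG F=RRGY R=WBRR B=OOWB L=GYOO
After move 3 (R'): R=BRWR U=WWGO F=RWGG D=YRYY B=BOBB
After move 4 (R'): R=RRBW U=WBGB F=RWGO D=YWYG B=YORB
After move 5 (R'): R=RWRB U=WRGY F=RBGB D=YWYO B=GOWB
Query: R face = RWRB

Answer: R W R B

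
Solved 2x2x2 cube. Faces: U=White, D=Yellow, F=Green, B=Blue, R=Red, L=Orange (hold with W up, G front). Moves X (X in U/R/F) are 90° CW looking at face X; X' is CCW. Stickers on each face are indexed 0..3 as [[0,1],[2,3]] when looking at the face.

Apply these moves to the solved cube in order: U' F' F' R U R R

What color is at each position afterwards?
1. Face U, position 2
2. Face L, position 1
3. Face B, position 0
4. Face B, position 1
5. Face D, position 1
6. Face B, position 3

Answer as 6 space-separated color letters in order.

Answer: O W Y R W B

Derivation:
After move 1 (U'): U=WWWW F=OOGG R=GGRR B=RRBB L=BBOO
After move 2 (F'): F=OGOG U=WWGR R=YGYR D=BOYY L=BWOW
After move 3 (F'): F=GGOO U=WWYY R=OGBR D=WWYY L=BROG
After move 4 (R): R=BORG U=WGYO F=GWOY D=WBYR B=YRWB
After move 5 (U): U=YWOG F=BOOY R=YRRG B=BRWB L=GWOG
After move 6 (R): R=RYGR U=YOOY F=BBOR D=WWYB B=GRWB
After move 7 (R): R=GRRY U=YBOR F=BWOB D=WWYG B=YROB
Query 1: U[2] = O
Query 2: L[1] = W
Query 3: B[0] = Y
Query 4: B[1] = R
Query 5: D[1] = W
Query 6: B[3] = B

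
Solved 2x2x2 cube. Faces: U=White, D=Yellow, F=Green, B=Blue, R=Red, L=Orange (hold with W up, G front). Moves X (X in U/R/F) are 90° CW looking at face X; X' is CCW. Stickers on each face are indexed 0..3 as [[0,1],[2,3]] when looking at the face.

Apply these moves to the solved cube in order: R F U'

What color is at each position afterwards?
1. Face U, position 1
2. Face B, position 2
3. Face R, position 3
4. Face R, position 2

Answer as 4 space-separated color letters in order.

Answer: O W R G

Derivation:
After move 1 (R): R=RRRR U=WGWG F=GYGY D=YBYB B=WBWB
After move 2 (F): F=GGYY U=WGOO R=WRGR D=RRYB L=OYOB
After move 3 (U'): U=GOWO F=OYYY R=GGGR B=WRWB L=WBOB
Query 1: U[1] = O
Query 2: B[2] = W
Query 3: R[3] = R
Query 4: R[2] = G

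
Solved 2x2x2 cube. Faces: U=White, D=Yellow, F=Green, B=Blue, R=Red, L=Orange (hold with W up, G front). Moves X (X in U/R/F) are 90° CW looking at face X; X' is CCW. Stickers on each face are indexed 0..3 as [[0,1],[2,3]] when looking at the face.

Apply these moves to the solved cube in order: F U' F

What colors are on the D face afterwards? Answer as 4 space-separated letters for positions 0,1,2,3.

Answer: W G Y Y

Derivation:
After move 1 (F): F=GGGG U=WWOO R=WRWR D=RRYY L=OYOY
After move 2 (U'): U=WOWO F=OYGG R=GGWR B=WRBB L=BBOY
After move 3 (F): F=GOGY U=WOYB R=WGOR D=WGYY L=BROR
Query: D face = WGYY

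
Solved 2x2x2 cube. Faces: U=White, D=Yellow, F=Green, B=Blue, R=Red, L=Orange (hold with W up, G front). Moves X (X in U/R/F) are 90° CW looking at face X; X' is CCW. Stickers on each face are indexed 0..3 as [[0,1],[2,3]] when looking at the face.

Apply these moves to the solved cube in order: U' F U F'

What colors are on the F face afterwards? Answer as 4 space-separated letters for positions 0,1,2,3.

After move 1 (U'): U=WWWW F=OOGG R=GGRR B=RRBB L=BBOO
After move 2 (F): F=GOGO U=WWOB R=WGWR D=RGYY L=BYOY
After move 3 (U): U=OWBW F=WGGO R=RRWR B=BYBB L=GOOY
After move 4 (F'): F=GOWG U=OWRW R=GRRR D=OYYY L=GWOB
Query: F face = GOWG

Answer: G O W G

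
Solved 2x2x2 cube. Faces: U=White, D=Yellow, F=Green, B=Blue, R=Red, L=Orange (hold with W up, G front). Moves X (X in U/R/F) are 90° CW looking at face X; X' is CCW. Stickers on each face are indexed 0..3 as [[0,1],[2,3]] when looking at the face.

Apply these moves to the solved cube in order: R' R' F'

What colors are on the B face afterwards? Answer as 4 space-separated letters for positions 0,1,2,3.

Answer: G B G B

Derivation:
After move 1 (R'): R=RRRR U=WBWB F=GWGW D=YGYG B=YBYB
After move 2 (R'): R=RRRR U=WYWY F=GBGB D=YWYW B=GBGB
After move 3 (F'): F=BBGG U=WYRR R=WRYR D=OOYW L=OYOW
Query: B face = GBGB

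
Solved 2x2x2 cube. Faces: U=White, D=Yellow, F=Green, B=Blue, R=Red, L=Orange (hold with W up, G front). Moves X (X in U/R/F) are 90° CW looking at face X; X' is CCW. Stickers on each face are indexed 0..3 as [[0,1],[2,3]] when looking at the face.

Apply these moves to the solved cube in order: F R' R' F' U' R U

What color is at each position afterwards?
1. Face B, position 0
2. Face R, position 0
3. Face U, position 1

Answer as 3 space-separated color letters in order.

Answer: G R R

Derivation:
After move 1 (F): F=GGGG U=WWOO R=WRWR D=RRYY L=OYOY
After move 2 (R'): R=RRWW U=WBOB F=GWGO D=RGYG B=YBRB
After move 3 (R'): R=RWRW U=WROY F=GBGB D=RWYO B=GBGB
After move 4 (F'): F=BBGG U=WRRR R=WWRW D=YYYO L=OYOO
After move 5 (U'): U=RRWR F=OYGG R=BBRW B=WWGB L=GBOO
After move 6 (R): R=RBWB U=RYWG F=OYGO D=YGYW B=RWRB
After move 7 (U): U=WRGY F=RBGO R=RWWB B=GBRB L=OYOO
Query 1: B[0] = G
Query 2: R[0] = R
Query 3: U[1] = R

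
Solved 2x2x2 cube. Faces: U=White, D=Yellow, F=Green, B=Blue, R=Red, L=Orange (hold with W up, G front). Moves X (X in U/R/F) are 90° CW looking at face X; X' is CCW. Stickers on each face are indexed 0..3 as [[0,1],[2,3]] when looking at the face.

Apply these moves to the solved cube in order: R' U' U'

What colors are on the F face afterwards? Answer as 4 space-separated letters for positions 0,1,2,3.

After move 1 (R'): R=RRRR U=WBWB F=GWGW D=YGYG B=YBYB
After move 2 (U'): U=BBWW F=OOGW R=GWRR B=RRYB L=YBOO
After move 3 (U'): U=BWBW F=YBGW R=OORR B=GWYB L=RROO
Query: F face = YBGW

Answer: Y B G W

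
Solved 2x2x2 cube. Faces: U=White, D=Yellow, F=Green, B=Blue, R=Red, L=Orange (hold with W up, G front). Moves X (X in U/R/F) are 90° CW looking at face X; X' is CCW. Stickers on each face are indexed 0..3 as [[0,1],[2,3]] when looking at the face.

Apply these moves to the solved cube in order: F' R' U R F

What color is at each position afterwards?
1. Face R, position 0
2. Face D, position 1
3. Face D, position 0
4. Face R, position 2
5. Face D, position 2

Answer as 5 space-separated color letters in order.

After move 1 (F'): F=GGGG U=WWRR R=YRYR D=OOYY L=OWOW
After move 2 (R'): R=RRYY U=WBRB F=GWGR D=OGYG B=YBOB
After move 3 (U): U=RWBB F=RRGR R=YBYY B=OWOB L=GWOW
After move 4 (R): R=YYYB U=RRBR F=RGGG D=OOYO B=BWWB
After move 5 (F): F=GRGG U=RRWW R=BYRB D=YYYO L=GOOO
Query 1: R[0] = B
Query 2: D[1] = Y
Query 3: D[0] = Y
Query 4: R[2] = R
Query 5: D[2] = Y

Answer: B Y Y R Y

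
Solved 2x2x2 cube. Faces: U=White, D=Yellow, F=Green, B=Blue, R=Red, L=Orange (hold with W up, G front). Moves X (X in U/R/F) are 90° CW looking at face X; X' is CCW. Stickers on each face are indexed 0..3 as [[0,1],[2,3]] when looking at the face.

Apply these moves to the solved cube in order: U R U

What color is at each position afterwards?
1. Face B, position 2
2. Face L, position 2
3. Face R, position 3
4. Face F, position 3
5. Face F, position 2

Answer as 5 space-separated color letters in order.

After move 1 (U): U=WWWW F=RRGG R=BBRR B=OOBB L=GGOO
After move 2 (R): R=RBRB U=WRWG F=RYGY D=YBYO B=WOWB
After move 3 (U): U=WWGR F=RBGY R=WORB B=GGWB L=RYOO
Query 1: B[2] = W
Query 2: L[2] = O
Query 3: R[3] = B
Query 4: F[3] = Y
Query 5: F[2] = G

Answer: W O B Y G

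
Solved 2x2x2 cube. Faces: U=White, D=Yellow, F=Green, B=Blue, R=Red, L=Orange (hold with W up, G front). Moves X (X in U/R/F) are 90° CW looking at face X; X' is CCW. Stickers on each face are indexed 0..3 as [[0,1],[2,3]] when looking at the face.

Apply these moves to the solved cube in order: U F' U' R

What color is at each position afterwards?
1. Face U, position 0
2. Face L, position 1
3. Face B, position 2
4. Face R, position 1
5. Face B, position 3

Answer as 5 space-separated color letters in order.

Answer: W O R R B

Derivation:
After move 1 (U): U=WWWW F=RRGG R=BBRR B=OOBB L=GGOO
After move 2 (F'): F=RGRG U=WWBR R=YBYR D=GOYY L=GWOW
After move 3 (U'): U=WRWB F=GWRG R=RGYR B=YBBB L=OOOW
After move 4 (R): R=YRRG U=WWWG F=GORY D=GBYY B=BBRB
Query 1: U[0] = W
Query 2: L[1] = O
Query 3: B[2] = R
Query 4: R[1] = R
Query 5: B[3] = B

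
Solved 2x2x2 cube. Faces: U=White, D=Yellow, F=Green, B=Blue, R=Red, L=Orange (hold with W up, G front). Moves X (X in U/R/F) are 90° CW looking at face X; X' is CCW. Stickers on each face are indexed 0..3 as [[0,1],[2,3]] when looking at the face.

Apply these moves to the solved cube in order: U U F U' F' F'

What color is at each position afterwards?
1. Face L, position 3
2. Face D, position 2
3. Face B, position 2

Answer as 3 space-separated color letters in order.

After move 1 (U): U=WWWW F=RRGG R=BBRR B=OOBB L=GGOO
After move 2 (U): U=WWWW F=BBGG R=OORR B=GGBB L=RROO
After move 3 (F): F=GBGB U=WWOR R=WOWR D=ROYY L=RYOY
After move 4 (U'): U=WRWO F=RYGB R=GBWR B=WOBB L=GGOY
After move 5 (F'): F=YBRG U=WRGW R=OBRR D=GYYY L=GOOW
After move 6 (F'): F=BGYR U=WROR R=YBGR D=OWYY L=GWOG
Query 1: L[3] = G
Query 2: D[2] = Y
Query 3: B[2] = B

Answer: G Y B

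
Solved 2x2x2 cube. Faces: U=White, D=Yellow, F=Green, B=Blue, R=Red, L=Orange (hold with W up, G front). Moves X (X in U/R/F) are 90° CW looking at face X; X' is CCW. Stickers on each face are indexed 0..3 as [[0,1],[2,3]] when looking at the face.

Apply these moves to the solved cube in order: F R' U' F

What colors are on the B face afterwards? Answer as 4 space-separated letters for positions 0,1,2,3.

Answer: R R R B

Derivation:
After move 1 (F): F=GGGG U=WWOO R=WRWR D=RRYY L=OYOY
After move 2 (R'): R=RRWW U=WBOB F=GWGO D=RGYG B=YBRB
After move 3 (U'): U=BBWO F=OYGO R=GWWW B=RRRB L=YBOY
After move 4 (F): F=GOOY U=BBYB R=WWOW D=WGYG L=YROG
Query: B face = RRRB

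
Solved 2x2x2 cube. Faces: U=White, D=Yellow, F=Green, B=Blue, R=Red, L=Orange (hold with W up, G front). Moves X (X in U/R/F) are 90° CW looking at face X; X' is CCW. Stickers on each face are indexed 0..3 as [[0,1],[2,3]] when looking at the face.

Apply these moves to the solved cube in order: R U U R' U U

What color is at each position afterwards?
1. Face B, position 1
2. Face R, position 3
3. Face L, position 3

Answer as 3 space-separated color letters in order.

Answer: W R O

Derivation:
After move 1 (R): R=RRRR U=WGWG F=GYGY D=YBYB B=WBWB
After move 2 (U): U=WWGG F=RRGY R=WBRR B=OOWB L=GYOO
After move 3 (U): U=GWGW F=WBGY R=OORR B=GYWB L=RROO
After move 4 (R'): R=OROR U=GWGG F=WWGW D=YBYY B=BYBB
After move 5 (U): U=GGGW F=ORGW R=BYOR B=RRBB L=WWOO
After move 6 (U): U=GGWG F=BYGW R=RROR B=WWBB L=OROO
Query 1: B[1] = W
Query 2: R[3] = R
Query 3: L[3] = O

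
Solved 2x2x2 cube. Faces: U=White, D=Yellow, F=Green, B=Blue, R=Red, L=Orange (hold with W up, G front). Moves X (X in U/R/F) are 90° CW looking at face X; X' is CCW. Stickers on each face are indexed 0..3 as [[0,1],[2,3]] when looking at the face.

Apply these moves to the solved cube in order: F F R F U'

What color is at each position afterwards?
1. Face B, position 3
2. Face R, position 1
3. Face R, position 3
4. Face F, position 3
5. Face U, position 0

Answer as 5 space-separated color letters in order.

Answer: B G R W G

Derivation:
After move 1 (F): F=GGGG U=WWOO R=WRWR D=RRYY L=OYOY
After move 2 (F): F=GGGG U=WWYY R=OROR D=WWYY L=OROR
After move 3 (R): R=OORR U=WGYG F=GWGY D=WBYB B=YBWB
After move 4 (F): F=GGYW U=WGRR R=YOGR D=ROYB L=OWOB
After move 5 (U'): U=GRWR F=OWYW R=GGGR B=YOWB L=YBOB
Query 1: B[3] = B
Query 2: R[1] = G
Query 3: R[3] = R
Query 4: F[3] = W
Query 5: U[0] = G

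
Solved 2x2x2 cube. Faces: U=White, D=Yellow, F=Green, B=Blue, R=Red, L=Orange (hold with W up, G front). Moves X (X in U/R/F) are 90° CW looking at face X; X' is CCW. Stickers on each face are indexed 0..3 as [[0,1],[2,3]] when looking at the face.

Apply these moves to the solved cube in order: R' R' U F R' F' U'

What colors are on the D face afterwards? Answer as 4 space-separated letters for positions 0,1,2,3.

Answer: Y W Y R

Derivation:
After move 1 (R'): R=RRRR U=WBWB F=GWGW D=YGYG B=YBYB
After move 2 (R'): R=RRRR U=WYWY F=GBGB D=YWYW B=GBGB
After move 3 (U): U=WWYY F=RRGB R=GBRR B=OOGB L=GBOO
After move 4 (F): F=GRBR U=WWOB R=YBYR D=RGYW L=GYOW
After move 5 (R'): R=BRYY U=WGOO F=GWBB D=RRYR B=WOGB
After move 6 (F'): F=WBGB U=WGBY R=RRRY D=YWYR L=GOOO
After move 7 (U'): U=GYWB F=GOGB R=WBRY B=RRGB L=WOOO
Query: D face = YWYR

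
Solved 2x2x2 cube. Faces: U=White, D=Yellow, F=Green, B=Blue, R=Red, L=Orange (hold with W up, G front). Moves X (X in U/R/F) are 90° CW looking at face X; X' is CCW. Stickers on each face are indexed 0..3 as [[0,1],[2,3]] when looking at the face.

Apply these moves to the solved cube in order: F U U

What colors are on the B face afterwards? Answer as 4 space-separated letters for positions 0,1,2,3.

After move 1 (F): F=GGGG U=WWOO R=WRWR D=RRYY L=OYOY
After move 2 (U): U=OWOW F=WRGG R=BBWR B=OYBB L=GGOY
After move 3 (U): U=OOWW F=BBGG R=OYWR B=GGBB L=WROY
Query: B face = GGBB

Answer: G G B B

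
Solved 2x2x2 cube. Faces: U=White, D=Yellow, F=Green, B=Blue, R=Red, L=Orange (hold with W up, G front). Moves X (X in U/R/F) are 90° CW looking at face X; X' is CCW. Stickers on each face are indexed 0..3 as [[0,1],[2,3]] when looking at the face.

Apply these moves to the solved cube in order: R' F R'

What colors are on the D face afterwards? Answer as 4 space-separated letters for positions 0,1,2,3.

Answer: R G Y W

Derivation:
After move 1 (R'): R=RRRR U=WBWB F=GWGW D=YGYG B=YBYB
After move 2 (F): F=GGWW U=WBOO R=WRBR D=RRYG L=OYOG
After move 3 (R'): R=RRWB U=WYOY F=GBWO D=RGYW B=GBRB
Query: D face = RGYW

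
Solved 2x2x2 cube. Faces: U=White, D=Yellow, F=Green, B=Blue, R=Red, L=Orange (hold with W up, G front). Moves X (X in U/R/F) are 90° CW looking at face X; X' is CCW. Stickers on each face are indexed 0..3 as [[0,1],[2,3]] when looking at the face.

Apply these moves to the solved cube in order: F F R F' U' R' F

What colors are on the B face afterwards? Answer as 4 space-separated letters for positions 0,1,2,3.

Answer: B O R B

Derivation:
After move 1 (F): F=GGGG U=WWOO R=WRWR D=RRYY L=OYOY
After move 2 (F): F=GGGG U=WWYY R=OROR D=WWYY L=OROR
After move 3 (R): R=OORR U=WGYG F=GWGY D=WBYB B=YBWB
After move 4 (F'): F=WYGG U=WGOR R=BOWR D=RRYB L=OGOY
After move 5 (U'): U=GRWO F=OGGG R=WYWR B=BOWB L=YBOY
After move 6 (R'): R=YRWW U=GWWB F=ORGO D=RGYG B=BORB
After move 7 (F): F=GOOR U=GWYB R=WRBW D=WYYG L=YROG
Query: B face = BORB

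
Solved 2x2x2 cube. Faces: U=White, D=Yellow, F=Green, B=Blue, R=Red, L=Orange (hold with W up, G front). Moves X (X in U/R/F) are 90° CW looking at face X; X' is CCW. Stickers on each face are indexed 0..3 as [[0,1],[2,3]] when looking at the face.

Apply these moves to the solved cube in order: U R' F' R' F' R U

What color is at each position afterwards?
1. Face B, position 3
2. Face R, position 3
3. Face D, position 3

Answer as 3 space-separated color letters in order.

Answer: B R G

Derivation:
After move 1 (U): U=WWWW F=RRGG R=BBRR B=OOBB L=GGOO
After move 2 (R'): R=BRBR U=WBWO F=RWGW D=YRYG B=YOYB
After move 3 (F'): F=WWRG U=WBBB R=RRYR D=GOYG L=GOOW
After move 4 (R'): R=RRRY U=WYBY F=WBRB D=GWYG B=GOOB
After move 5 (F'): F=BBWR U=WYRR R=WRGY D=OWYG L=GYOB
After move 6 (R): R=GWYR U=WBRR F=BWWG D=OOYG B=ROYB
After move 7 (U): U=RWRB F=GWWG R=ROYR B=GYYB L=BWOB
Query 1: B[3] = B
Query 2: R[3] = R
Query 3: D[3] = G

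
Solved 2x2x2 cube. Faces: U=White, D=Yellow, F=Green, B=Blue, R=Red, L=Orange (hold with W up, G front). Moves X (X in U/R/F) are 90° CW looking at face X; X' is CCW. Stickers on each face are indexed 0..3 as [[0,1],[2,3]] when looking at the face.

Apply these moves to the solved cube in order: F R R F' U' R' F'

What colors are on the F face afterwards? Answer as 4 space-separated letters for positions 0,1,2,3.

After move 1 (F): F=GGGG U=WWOO R=WRWR D=RRYY L=OYOY
After move 2 (R): R=WWRR U=WGOG F=GRGY D=RBYB B=OBWB
After move 3 (R): R=RWRW U=WROY F=GBGB D=RWYO B=GBGB
After move 4 (F'): F=BBGG U=WRRR R=WWRW D=YYYO L=OYOO
After move 5 (U'): U=RRWR F=OYGG R=BBRW B=WWGB L=GBOO
After move 6 (R'): R=BWBR U=RGWW F=ORGR D=YYYG B=OWYB
After move 7 (F'): F=RROG U=RGBB R=YWYR D=BOYG L=GWOW
Query: F face = RROG

Answer: R R O G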